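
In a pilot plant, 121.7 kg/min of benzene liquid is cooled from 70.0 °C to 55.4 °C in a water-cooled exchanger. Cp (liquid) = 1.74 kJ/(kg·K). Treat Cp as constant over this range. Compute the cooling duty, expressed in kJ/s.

Q_c = 51.5 kJ/s

Q = ṁ·Cp·ΔT = 121.7 × 1.74 × (55.4 − 70.0) = -3091.7 kJ/min
Converting: 3091.7 / 60 s = 51.528 kW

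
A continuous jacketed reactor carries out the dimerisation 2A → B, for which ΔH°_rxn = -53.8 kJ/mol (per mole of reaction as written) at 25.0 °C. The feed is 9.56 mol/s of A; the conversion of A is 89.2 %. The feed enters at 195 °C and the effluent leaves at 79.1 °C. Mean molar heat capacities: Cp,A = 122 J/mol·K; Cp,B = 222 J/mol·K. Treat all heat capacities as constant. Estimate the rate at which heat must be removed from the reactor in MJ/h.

Q_out = 1330 MJ/h

Extent of reaction ξ = 0.892 × 9.56 / 2 = 4.2638 mol/s
Reaction term: ξ·ΔH°_rxn = 4.2638 × -53.8 = -229.39 kJ/s
Sensible, feed 195→25 °C: -198.27 kJ/s
Outlet flows (mol/s): A 1.0325, B 4.2638
Sensible, products 25→79.1 °C: 58.023 kJ/s
Q = ΔH = -369.64 kJ/s = -369.64 kW
Heat removed = 1330.7 MJ/h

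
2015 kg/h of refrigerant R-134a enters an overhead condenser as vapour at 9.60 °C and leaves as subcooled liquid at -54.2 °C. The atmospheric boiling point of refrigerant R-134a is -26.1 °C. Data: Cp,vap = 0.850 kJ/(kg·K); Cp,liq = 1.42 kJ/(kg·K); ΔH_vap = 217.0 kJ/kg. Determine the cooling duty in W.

Q_c = 161000 W

vapour 9.60→-26.1 °C: -30.345 kJ/kg
condensation at -26.1 °C: -217 kJ/kg
liquid -26.1→-54.2 °C: -39.902 kJ/kg
Δh = -30.345 + -217 + -39.902 = -287.25 kJ/kg
Q = ṁ·Δh = 2015 kg/h × -287.25 kJ/kg = -578800 kJ/h
|Q| = 160.78 kW = 160780 W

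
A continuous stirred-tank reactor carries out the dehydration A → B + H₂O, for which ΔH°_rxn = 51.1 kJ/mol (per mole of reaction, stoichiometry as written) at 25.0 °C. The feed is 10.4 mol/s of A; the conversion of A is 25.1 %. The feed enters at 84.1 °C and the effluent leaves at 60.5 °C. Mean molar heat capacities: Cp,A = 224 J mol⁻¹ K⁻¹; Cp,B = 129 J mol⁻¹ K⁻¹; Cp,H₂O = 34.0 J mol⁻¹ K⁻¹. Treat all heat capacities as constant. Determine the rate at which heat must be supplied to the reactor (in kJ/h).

Extent of reaction ξ = 0.251 × 10.4 = 2.6104 mol/s
Reaction term: ξ·ΔH°_rxn = 2.6104 × 51.1 = 133.39 kJ/s
Sensible, feed 84.1→25 °C: -137.68 kJ/s
Outlet flows (mol/s): A 7.7896, B 2.6104, H₂O 2.6104
Sensible, products 25→60.5 °C: 77.048 kJ/s
Q = ΔH = 72.76 kJ/s = 72.76 kW
Heat supplied = 261940 kJ/h

Q_in = 262000 kJ/h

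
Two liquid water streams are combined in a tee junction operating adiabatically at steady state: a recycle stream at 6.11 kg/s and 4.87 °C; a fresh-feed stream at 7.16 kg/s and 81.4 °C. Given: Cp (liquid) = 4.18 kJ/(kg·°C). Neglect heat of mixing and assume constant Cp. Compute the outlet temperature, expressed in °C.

Energy balance with Q = 0: Σ ṁᵢCp,ᵢ(T_out − Tᵢ) = 0
T_out = Σ ṁᵢCp,ᵢTᵢ / Σ ṁᵢCp,ᵢ
      = 2560.6 / 55.469 = 46.163 °C

T_out = 46.2 °C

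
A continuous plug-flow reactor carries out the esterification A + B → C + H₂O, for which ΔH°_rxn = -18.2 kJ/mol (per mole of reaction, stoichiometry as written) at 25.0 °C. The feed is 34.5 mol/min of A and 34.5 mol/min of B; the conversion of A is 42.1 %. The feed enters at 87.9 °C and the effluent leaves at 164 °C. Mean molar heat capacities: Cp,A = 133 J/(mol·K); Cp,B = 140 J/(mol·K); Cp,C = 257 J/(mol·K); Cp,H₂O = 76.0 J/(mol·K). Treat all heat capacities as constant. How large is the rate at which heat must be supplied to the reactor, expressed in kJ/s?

Extent of reaction ξ = 0.421 × 34.5 = 14.524 mol/min
Reaction term: ξ·ΔH°_rxn = 14.524 × -18.2 = -264.35 kJ/min
Sensible, feed 87.9→25 °C: -592.42 kJ/min
Outlet flows (mol/min): A 19.976, B 19.976, C 14.524, H₂O 14.524
Sensible, products 25→164 °C: 1430.3 kJ/min
Q = ΔH = 573.54 kJ/min = 9.5589 kW
Heat supplied = 9.5589 kJ/s

Q_in = 9.56 kJ/s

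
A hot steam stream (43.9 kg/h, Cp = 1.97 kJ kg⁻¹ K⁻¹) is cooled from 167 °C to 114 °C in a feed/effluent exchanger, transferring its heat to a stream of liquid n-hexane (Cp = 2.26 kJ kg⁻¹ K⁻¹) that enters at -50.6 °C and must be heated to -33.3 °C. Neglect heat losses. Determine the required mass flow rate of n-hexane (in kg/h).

Heat released by hot stream: Q = 43.9 × 1.97 × (167 − 114) = 4583.6 kJ/h
Energy balance on cold side (adiabatic exchanger): Q = ṁ_c·Cp_c·(T_c,out − T_c,in)
ṁ_c = 4583.6 / [2.26 × (-33.3 − -50.6)] = 117.23 kg/h

ṁ_c = 117 kg/h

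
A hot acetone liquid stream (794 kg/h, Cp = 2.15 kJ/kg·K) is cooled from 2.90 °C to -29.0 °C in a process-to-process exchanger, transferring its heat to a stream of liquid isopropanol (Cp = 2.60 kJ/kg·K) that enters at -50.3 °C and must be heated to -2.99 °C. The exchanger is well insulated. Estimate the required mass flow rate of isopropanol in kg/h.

ṁ_c = 443 kg/h

Heat released by hot stream: Q = 794 × 2.15 × (2.90 − -29.0) = 54456 kJ/h
Energy balance on cold side (adiabatic exchanger): Q = ṁ_c·Cp_c·(T_c,out − T_c,in)
ṁ_c = 54456 / [2.60 × (-2.99 − -50.3)] = 442.71 kg/h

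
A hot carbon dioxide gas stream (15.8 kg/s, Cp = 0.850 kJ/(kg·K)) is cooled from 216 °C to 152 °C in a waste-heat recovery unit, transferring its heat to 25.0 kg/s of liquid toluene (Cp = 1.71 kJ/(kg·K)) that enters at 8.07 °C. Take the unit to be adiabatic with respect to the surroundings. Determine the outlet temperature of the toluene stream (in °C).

T_c,out = 28.2 °C

Heat released by hot stream: Q = 15.8 × 0.850 × (216 − 152) = 859.52 kJ/s
Energy balance on cold side (adiabatic exchanger): Q = ṁ_c·Cp_c·(T_c,out − T_c,in)
T_c,out = 8.07 + 859.52/(25.0 × 1.71) = 28.176 °C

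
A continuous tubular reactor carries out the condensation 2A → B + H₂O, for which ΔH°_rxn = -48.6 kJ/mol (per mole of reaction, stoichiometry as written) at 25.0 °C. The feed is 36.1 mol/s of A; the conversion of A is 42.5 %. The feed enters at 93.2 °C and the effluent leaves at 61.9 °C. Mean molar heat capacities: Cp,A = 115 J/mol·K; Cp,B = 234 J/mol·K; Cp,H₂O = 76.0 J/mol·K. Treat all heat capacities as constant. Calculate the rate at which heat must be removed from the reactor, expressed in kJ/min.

Extent of reaction ξ = 0.425 × 36.1 / 2 = 7.6712 mol/s
Reaction term: ξ·ΔH°_rxn = 7.6712 × -48.6 = -372.82 kJ/s
Sensible, feed 93.2→25 °C: -283.13 kJ/s
Outlet flows (mol/s): A 20.758, B 7.6712, H₂O 7.6712
Sensible, products 25→61.9 °C: 175.84 kJ/s
Q = ΔH = -480.12 kJ/s = -480.12 kW
Heat removed = 28807 kJ/min

Q_out = 28800 kJ/min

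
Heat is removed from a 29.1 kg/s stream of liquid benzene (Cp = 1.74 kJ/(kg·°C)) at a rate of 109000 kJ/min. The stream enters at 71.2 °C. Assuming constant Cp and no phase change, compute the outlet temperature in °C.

T_out = 35.3 °C

Q = 109000 kJ/min = 1816.7 kJ/s
ΔT = Q/(ṁ·Cp) = 1816.7/(29.1×1.74) = 35.878 K
T_out = 71.2 − 35.878 = 35.322 °C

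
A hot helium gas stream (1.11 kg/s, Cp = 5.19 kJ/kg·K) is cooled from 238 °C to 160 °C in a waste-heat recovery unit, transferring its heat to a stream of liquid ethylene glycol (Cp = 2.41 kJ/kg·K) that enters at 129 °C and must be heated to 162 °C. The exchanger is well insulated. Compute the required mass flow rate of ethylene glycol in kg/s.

Heat released by hot stream: Q = 1.11 × 5.19 × (238 − 160) = 449.35 kJ/s
Energy balance on cold side (adiabatic exchanger): Q = ṁ_c·Cp_c·(T_c,out − T_c,in)
ṁ_c = 449.35 / [2.41 × (162 − 129)] = 5.6501 kg/s

ṁ_c = 5.65 kg/s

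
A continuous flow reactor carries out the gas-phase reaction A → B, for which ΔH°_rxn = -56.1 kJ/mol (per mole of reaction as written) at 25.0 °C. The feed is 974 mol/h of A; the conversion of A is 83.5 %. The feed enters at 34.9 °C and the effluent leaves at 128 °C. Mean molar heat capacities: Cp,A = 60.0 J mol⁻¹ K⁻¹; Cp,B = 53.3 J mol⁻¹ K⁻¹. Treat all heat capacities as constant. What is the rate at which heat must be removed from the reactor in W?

Q_out = 11300 W

Extent of reaction ξ = 0.835 × 974 = 813.29 mol/h
Reaction term: ξ·ΔH°_rxn = 813.29 × -56.1 = -45626 kJ/h
Sensible, feed 34.9→25 °C: -578.56 kJ/h
Outlet flows (mol/h): A 160.71, B 813.29
Sensible, products 25→128 °C: 5458.1 kJ/h
Q = ΔH = -40746 kJ/h = -11.318 kW
Heat removed = 11318 W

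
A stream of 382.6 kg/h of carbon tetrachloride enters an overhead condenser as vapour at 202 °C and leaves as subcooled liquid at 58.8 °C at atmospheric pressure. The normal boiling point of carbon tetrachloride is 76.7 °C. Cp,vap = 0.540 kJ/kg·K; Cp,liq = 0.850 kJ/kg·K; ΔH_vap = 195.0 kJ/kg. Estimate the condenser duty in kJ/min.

Q_c = 1770 kJ/min

vapour 202→76.7 °C: -67.662 kJ/kg
condensation at 76.7 °C: -195 kJ/kg
liquid 76.7→58.8 °C: -15.215 kJ/kg
Δh = -67.662 + -195 + -15.215 = -277.88 kJ/kg
Q = ṁ·Δh = 382.6 kg/h × -277.88 kJ/kg = -106320 kJ/h
|Q| = 29.532 kW = 1771.9 kJ/min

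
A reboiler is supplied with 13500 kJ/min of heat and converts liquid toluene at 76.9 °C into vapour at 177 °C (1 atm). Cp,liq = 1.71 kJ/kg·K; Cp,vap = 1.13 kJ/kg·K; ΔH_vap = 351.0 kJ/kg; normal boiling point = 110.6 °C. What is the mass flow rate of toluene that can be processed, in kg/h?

ṁ = 1670 kg/h

Δh = 1.71×(110.6−76.9) + 351.0 + 1.13×(177−110.6) = 483.66 kJ/kg
Q = 13500 kJ/min = 225 kJ/s = 810000 kJ/h
ṁ = Q/Δh = 810000 / 483.66 = 1674.7 kg/h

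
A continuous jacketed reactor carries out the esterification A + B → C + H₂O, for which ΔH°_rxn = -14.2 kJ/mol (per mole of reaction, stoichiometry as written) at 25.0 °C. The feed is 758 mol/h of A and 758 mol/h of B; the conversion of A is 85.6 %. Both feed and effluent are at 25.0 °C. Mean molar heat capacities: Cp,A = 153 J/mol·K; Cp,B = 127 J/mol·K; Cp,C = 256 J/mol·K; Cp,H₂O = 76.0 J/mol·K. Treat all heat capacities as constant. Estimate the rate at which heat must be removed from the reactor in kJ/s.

Q_out = 2.56 kJ/s

Extent of reaction ξ = 0.856 × 758 = 648.85 mol/h
Reaction term: ξ·ΔH°_rxn = 648.85 × -14.2 = -9213.6 kJ/h
Q = ΔH = -9213.6 kJ/h = -2.5593 kW
Heat removed = 2.5593 kJ/s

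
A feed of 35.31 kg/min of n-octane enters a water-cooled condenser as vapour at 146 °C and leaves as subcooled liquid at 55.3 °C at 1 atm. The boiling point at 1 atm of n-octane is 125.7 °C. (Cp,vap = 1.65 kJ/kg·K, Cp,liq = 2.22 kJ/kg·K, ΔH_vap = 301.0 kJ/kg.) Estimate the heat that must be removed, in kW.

Q_c = 289 kW

vapour 146→125.7 °C: -33.495 kJ/kg
condensation at 125.7 °C: -301 kJ/kg
liquid 125.7→55.3 °C: -156.29 kJ/kg
Δh = -33.495 + -301 + -156.29 = -490.78 kJ/kg
Q = ṁ·Δh = 35.31 kg/min × -490.78 kJ/kg = -17330 kJ/min
|Q| = 288.83 kW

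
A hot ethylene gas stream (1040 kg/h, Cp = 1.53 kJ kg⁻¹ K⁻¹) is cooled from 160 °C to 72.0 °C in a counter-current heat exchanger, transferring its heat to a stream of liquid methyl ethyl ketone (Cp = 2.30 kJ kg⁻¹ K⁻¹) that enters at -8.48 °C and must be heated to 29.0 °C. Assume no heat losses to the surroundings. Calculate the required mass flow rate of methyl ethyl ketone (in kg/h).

Heat released by hot stream: Q = 1040 × 1.53 × (160 − 72.0) = 140030 kJ/h
Energy balance on cold side (adiabatic exchanger): Q = ṁ_c·Cp_c·(T_c,out − T_c,in)
ṁ_c = 140030 / [2.30 × (29.0 − -8.48)] = 1624.4 kg/h

ṁ_c = 1620 kg/h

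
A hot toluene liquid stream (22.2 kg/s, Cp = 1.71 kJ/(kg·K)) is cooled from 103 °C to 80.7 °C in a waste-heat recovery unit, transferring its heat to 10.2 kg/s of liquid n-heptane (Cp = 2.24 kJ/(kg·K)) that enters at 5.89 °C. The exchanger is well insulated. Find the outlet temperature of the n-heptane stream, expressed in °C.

T_c,out = 42.9 °C

Heat released by hot stream: Q = 22.2 × 1.71 × (103 − 80.7) = 846.55 kJ/s
Energy balance on cold side (adiabatic exchanger): Q = ṁ_c·Cp_c·(T_c,out − T_c,in)
T_c,out = 5.89 + 846.55/(10.2 × 2.24) = 42.941 °C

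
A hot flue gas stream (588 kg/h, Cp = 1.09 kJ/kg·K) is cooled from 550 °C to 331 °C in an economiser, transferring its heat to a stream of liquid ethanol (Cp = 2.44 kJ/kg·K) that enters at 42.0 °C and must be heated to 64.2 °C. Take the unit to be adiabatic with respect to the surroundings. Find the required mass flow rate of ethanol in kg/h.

ṁ_c = 2590 kg/h

Heat released by hot stream: Q = 588 × 1.09 × (550 − 331) = 140360 kJ/h
Energy balance on cold side (adiabatic exchanger): Q = ṁ_c·Cp_c·(T_c,out − T_c,in)
ṁ_c = 140360 / [2.44 × (64.2 − 42.0)] = 2591.2 kg/h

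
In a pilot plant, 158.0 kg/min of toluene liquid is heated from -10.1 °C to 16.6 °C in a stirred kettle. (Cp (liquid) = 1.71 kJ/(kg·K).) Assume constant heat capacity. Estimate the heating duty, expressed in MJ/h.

Q = 433 MJ/h

Q = ṁ·Cp·ΔT = 158.0 × 1.71 × (16.6 − -10.1) = 7213.8 kJ/min
Converting: 7213.8 / 60 s = 120.23 kW
Heating duty = 432.83 MJ/h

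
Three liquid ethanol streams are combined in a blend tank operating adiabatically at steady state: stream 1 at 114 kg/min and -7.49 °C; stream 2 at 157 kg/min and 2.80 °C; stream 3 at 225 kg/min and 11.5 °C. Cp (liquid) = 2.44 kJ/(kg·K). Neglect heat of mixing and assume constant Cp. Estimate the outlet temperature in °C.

T_out = 4.38 °C

No heat crosses the boundary, so H_out = H_in.
Σ ṁᵢCp,ᵢTᵢ = 114×2.44×-7.49 + 157×2.44×2.80 + 225×2.44×11.5 = 5302.7
Σ ṁᵢCp,ᵢ = 114×2.44 + 157×2.44 + 225×2.44 = 1210.2
T_out = 5302.7 / 1210.2 = 4.3815 °C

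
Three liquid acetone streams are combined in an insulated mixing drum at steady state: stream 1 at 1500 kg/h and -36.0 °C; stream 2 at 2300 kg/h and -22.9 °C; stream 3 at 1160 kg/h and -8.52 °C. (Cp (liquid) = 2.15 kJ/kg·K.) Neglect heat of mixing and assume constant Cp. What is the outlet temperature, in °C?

Energy balance with Q = 0: Σ ṁᵢCp,ᵢ(T_out − Tᵢ) = 0
T_out = Σ ṁᵢCp,ᵢTᵢ / Σ ṁᵢCp,ᵢ
      = -250590 / 10664 = -23.499 °C

T_out = -23.5 °C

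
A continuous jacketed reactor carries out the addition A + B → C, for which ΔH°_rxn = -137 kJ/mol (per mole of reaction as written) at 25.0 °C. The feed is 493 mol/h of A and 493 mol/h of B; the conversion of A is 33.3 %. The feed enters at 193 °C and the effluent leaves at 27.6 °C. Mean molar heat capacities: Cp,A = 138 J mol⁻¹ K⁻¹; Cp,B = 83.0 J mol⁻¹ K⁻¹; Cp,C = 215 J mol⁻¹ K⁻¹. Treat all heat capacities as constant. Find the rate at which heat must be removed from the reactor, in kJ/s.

Q_out = 11.3 kJ/s

Extent of reaction ξ = 0.333 × 493 = 164.17 mol/h
Reaction term: ξ·ΔH°_rxn = 164.17 × -137 = -22491 kJ/h
Sensible, feed 193→25 °C: -18304 kJ/h
Outlet flows (mol/h): A 328.83, B 328.83, C 164.17
Sensible, products 25→27.6 °C: 280.72 kJ/h
Q = ΔH = -40515 kJ/h = -11.254 kW
Heat removed = 11.254 kJ/s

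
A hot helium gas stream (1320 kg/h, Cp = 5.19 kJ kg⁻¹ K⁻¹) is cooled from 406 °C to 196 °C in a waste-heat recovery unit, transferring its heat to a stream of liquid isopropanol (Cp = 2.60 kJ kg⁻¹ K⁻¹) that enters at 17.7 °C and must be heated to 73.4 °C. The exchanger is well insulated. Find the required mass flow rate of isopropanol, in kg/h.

Heat released by hot stream: Q = 1320 × 5.19 × (406 − 196) = 1.4387e+06 kJ/h
Energy balance on cold side (adiabatic exchanger): Q = ṁ_c·Cp_c·(T_c,out − T_c,in)
ṁ_c = 1.4387e+06 / [2.60 × (73.4 − 17.7)] = 9934.2 kg/h

ṁ_c = 9930 kg/h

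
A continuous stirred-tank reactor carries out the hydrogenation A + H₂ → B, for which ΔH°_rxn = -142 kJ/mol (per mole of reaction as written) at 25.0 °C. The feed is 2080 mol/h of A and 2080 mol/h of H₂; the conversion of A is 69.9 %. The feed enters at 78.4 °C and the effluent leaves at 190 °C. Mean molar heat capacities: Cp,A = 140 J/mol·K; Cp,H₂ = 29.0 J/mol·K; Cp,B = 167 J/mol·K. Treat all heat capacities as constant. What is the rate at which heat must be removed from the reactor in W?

Extent of reaction ξ = 0.699 × 2080 = 1453.9 mol/h
Reaction term: ξ·ΔH°_rxn = 1453.9 × -142 = -206460 kJ/h
Sensible, feed 78.4→25 °C: -18771 kJ/h
Outlet flows (mol/h): A 626.08, H₂ 626.08, B 1453.9
Sensible, products 25→190 °C: 57521 kJ/h
Q = ΔH = -167710 kJ/h = -46.585 kW
Heat removed = 46585 W

Q_out = 46600 W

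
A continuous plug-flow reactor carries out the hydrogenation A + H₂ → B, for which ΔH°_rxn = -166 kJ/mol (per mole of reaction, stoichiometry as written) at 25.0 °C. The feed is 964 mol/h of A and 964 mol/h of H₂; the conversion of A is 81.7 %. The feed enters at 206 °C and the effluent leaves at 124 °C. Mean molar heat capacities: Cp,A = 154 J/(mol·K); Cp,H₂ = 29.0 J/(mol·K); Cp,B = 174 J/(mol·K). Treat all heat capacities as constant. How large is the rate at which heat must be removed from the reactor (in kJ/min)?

Extent of reaction ξ = 0.817 × 964 = 787.59 mol/h
Reaction term: ξ·ΔH°_rxn = 787.59 × -166 = -130740 kJ/h
Sensible, feed 206→25 °C: -31931 kJ/h
Outlet flows (mol/h): A 176.41, H₂ 176.41, B 787.59
Sensible, products 25→124 °C: 16763 kJ/h
Q = ΔH = -145910 kJ/h = -40.53 kW
Heat removed = 2431.8 kJ/min

Q_out = 2430 kJ/min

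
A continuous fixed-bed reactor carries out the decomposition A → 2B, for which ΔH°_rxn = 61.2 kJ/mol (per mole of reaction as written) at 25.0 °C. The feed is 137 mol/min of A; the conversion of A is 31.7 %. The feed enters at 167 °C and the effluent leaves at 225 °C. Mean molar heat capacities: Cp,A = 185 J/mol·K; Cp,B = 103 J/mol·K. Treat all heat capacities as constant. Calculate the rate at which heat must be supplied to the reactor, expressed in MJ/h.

Extent of reaction ξ = 0.317 × 137 = 43.429 mol/min
Reaction term: ξ·ΔH°_rxn = 43.429 × 61.2 = 2657.9 kJ/min
Sensible, feed 167→25 °C: -3599 kJ/min
Outlet flows (mol/min): A 93.571, B 86.858
Sensible, products 25→225 °C: 5251.4 kJ/min
Q = ΔH = 4310.3 kJ/min = 71.838 kW
Heat supplied = 258.62 MJ/h

Q_in = 259 MJ/h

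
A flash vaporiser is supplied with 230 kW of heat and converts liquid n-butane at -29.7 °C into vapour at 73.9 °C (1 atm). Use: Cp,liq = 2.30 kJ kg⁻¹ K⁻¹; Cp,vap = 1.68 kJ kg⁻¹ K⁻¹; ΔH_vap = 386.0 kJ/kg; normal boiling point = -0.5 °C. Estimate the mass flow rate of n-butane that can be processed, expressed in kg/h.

Δh = 2.30×(-0.5−-29.7) + 386.0 + 1.68×(73.9−-0.5) = 578.15 kJ/kg
Q = 230 kW = 230 kJ/s = 828000 kJ/h
ṁ = Q/Δh = 828000 / 578.15 = 1432.1 kg/h

ṁ = 1430 kg/h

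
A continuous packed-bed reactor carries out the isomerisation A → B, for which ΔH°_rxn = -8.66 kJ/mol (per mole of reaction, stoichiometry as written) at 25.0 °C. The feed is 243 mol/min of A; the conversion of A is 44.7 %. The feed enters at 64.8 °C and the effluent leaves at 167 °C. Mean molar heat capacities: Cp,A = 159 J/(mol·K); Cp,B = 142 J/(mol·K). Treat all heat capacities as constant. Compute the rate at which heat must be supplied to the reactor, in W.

Extent of reaction ξ = 0.447 × 243 = 108.62 mol/min
Reaction term: ξ·ΔH°_rxn = 108.62 × -8.66 = -940.66 kJ/min
Sensible, feed 64.8→25 °C: -1537.8 kJ/min
Outlet flows (mol/min): A 134.38, B 108.62
Sensible, products 25→167 °C: 5224.2 kJ/min
Q = ΔH = 2745.8 kJ/min = 45.764 kW
Heat supplied = 45764 W

Q_in = 45800 W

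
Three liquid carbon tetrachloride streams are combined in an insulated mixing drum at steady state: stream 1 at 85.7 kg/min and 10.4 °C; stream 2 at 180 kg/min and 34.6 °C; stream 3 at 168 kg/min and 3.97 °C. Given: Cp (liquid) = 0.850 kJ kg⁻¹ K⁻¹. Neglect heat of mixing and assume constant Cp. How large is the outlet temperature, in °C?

T_out = 18.0 °C

No heat crosses the boundary, so H_out = H_in.
Σ ṁᵢCp,ᵢTᵢ = 85.7×0.850×10.4 + 180×0.850×34.6 + 168×0.850×3.97 = 6618.3
Σ ṁᵢCp,ᵢ = 85.7×0.850 + 180×0.850 + 168×0.850 = 368.64
T_out = 6618.3 / 368.64 = 17.953 °C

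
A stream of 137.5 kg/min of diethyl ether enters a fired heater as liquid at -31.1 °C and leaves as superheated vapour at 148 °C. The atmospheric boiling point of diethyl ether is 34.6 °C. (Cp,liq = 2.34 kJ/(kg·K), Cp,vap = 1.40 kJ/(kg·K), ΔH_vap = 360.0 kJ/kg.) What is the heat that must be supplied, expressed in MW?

Q = 1.54 MW

liquid -31.1→34.6 °C: 153.74 kJ/kg
vaporisation at 34.6 °C: 360 kJ/kg
vapour 34.6→148 °C: 158.76 kJ/kg
Δh = 153.74 + 360 + 158.76 = 672.5 kJ/kg
Q = ṁ·Δh = 137.5 kg/min × 672.5 kJ/kg = 92468 kJ/min
|Q| = 1541.1 kW = 1.5411 MW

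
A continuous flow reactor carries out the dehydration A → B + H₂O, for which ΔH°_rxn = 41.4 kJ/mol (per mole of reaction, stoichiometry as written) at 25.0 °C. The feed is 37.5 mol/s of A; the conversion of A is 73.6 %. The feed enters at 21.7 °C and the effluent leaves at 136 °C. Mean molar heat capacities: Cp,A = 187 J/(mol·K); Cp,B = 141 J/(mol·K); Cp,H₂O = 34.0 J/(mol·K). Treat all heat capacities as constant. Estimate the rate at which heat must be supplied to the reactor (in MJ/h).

Extent of reaction ξ = 0.736 × 37.5 = 27.6 mol/s
Reaction term: ξ·ΔH°_rxn = 27.6 × 41.4 = 1142.6 kJ/s
Sensible, feed 21.7→25 °C: 23.141 kJ/s
Outlet flows (mol/s): A 9.9, B 27.6, H₂O 27.6
Sensible, products 25→136 °C: 741.62 kJ/s
Q = ΔH = 1907.4 kJ/s = 1907.4 kW
Heat supplied = 6866.7 MJ/h

Q_in = 6870 MJ/h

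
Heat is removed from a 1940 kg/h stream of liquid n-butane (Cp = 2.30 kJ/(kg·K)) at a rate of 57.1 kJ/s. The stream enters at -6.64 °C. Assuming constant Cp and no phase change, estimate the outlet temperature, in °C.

T_out = -52.7 °C

Q = 57.1 kJ/s = 205560 kJ/h
ΔT = Q/(ṁ·Cp) = 205560/(1940×2.30) = 46.069 K
T_out = -6.64 − 46.069 = -52.709 °C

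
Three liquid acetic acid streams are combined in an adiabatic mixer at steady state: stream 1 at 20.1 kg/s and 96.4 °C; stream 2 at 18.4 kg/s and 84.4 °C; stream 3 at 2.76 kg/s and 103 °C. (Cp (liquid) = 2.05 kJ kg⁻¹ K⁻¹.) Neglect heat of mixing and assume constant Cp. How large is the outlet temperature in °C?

Adiabatic, steady state ⇒ Σ ṁᵢCp,ᵢ(T_out − Tᵢ) = 0
T_out = Σ ṁᵢCp,ᵢTᵢ / Σ ṁᵢCp,ᵢ
      = 7738.5 / 84.583 = 91.49 °C

T_out = 91.5 °C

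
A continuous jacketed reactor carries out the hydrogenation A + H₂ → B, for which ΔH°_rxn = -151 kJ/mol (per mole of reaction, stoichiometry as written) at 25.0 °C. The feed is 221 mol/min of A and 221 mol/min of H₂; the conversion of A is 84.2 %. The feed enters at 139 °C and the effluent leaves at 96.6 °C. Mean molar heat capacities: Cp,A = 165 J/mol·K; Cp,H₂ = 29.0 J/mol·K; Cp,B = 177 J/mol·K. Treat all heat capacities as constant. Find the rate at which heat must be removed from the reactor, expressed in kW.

Q_out = 502 kW

Extent of reaction ξ = 0.842 × 221 = 186.08 mol/min
Reaction term: ξ·ΔH°_rxn = 186.08 × -151 = -28098 kJ/min
Sensible, feed 139→25 °C: -4887.6 kJ/min
Outlet flows (mol/min): A 34.918, H₂ 34.918, B 186.08
Sensible, products 25→96.6 °C: 2843.3 kJ/min
Q = ΔH = -30143 kJ/min = -502.38 kW
Heat removed = 502.38 kW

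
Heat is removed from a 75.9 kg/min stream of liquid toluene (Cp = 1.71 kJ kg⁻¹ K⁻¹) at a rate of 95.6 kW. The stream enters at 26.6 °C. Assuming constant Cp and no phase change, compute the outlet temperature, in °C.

T_out = -17.6 °C

Q = 95.6 kW = 5736 kJ/min
ΔT = Q/(ṁ·Cp) = 5736/(75.9×1.71) = 44.195 K
T_out = 26.6 − 44.195 = -17.595 °C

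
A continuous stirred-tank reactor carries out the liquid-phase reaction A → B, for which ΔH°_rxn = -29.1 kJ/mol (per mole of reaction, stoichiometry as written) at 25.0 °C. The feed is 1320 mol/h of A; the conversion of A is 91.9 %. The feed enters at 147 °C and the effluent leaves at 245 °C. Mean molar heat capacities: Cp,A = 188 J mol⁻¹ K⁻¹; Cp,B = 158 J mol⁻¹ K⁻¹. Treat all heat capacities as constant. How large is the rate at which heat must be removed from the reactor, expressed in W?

Extent of reaction ξ = 0.919 × 1320 = 1213.1 mol/h
Reaction term: ξ·ΔH°_rxn = 1213.1 × -29.1 = -35301 kJ/h
Sensible, feed 147→25 °C: -30276 kJ/h
Outlet flows (mol/h): A 106.92, B 1213.1
Sensible, products 25→245 °C: 46589 kJ/h
Q = ΔH = -18987 kJ/h = -5.2742 kW
Heat removed = 5274.2 W

Q_out = 5270 W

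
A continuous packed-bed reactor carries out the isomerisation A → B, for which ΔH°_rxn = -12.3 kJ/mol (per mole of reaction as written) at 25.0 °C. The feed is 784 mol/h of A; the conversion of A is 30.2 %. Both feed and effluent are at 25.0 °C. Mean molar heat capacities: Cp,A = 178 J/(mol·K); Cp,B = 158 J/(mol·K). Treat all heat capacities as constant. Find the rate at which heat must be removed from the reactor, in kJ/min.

Q_out = 48.5 kJ/min

Extent of reaction ξ = 0.302 × 784 = 236.77 mol/h
Reaction term: ξ·ΔH°_rxn = 236.77 × -12.3 = -2912.2 kJ/h
Q = ΔH = -2912.2 kJ/h = -0.80896 kW
Heat removed = 48.537 kJ/min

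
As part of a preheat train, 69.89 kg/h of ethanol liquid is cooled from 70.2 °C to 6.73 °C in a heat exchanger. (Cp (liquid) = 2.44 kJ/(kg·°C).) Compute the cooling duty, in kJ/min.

Q = ṁ·Cp·ΔT = 69.89 × 2.44 × (6.73 − 70.2) = -10824 kJ/h
Converting: 10824 / 3600 s = 3.0066 kW
Cooling duty = 180.39 kJ/min

Q_c = 180 kJ/min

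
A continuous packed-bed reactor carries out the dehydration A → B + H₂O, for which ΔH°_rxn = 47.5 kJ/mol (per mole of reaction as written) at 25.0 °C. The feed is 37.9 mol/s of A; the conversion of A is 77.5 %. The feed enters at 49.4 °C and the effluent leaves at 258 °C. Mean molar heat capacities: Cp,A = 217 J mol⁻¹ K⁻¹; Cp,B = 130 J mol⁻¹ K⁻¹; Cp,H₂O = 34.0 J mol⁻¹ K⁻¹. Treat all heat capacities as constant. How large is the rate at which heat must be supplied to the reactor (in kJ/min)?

Extent of reaction ξ = 0.775 × 37.9 = 29.372 mol/s
Reaction term: ξ·ΔH°_rxn = 29.372 × 47.5 = 1395.2 kJ/s
Sensible, feed 49.4→25 °C: -200.67 kJ/s
Outlet flows (mol/s): A 8.5275, B 29.372, H₂O 29.372
Sensible, products 25→258 °C: 1553.5 kJ/s
Q = ΔH = 2748.1 kJ/s = 2748.1 kW
Heat supplied = 164880 kJ/min

Q_in = 165000 kJ/min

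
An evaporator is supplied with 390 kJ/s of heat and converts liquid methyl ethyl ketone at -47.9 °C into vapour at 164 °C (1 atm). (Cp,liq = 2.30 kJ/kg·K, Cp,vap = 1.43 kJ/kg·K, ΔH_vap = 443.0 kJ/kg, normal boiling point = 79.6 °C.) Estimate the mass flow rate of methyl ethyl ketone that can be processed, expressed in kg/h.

ṁ = 1640 kg/h

Δh = 2.30×(79.6−-47.9) + 443.0 + 1.43×(164−79.6) = 856.94 kJ/kg
Q = 390 kJ/s = 390 kJ/s = 1.404e+06 kJ/h
ṁ = Q/Δh = 1.404e+06 / 856.94 = 1638.4 kg/h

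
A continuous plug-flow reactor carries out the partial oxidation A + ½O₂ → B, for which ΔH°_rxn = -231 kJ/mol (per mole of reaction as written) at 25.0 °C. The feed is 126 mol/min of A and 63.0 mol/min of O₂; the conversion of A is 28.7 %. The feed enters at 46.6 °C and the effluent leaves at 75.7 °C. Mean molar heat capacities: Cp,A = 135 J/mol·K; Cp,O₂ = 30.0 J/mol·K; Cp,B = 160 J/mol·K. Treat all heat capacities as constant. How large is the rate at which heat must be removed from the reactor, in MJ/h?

Extent of reaction ξ = 0.287 × 126 = 36.162 mol/min
Reaction term: ξ·ΔH°_rxn = 36.162 × -231 = -8353.4 kJ/min
Sensible, feed 46.6→25 °C: -408.24 kJ/min
Outlet flows (mol/min): A 89.838, O₂ 44.919, B 36.162
Sensible, products 25→75.7 °C: 976.56 kJ/min
Q = ΔH = -7785.1 kJ/min = -129.75 kW
Heat removed = 467.11 MJ/h

Q_out = 467 MJ/h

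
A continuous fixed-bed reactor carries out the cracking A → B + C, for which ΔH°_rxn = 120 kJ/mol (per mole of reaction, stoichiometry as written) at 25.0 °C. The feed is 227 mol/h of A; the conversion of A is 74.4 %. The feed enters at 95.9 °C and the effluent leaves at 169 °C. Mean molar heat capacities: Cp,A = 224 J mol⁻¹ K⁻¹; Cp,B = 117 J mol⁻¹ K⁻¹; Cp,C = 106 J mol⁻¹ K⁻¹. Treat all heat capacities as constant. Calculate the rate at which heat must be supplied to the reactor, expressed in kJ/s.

Extent of reaction ξ = 0.744 × 227 = 168.89 mol/h
Reaction term: ξ·ΔH°_rxn = 168.89 × 120 = 20267 kJ/h
Sensible, feed 95.9→25 °C: -3605.1 kJ/h
Outlet flows (mol/h): A 58.112, B 168.89, C 168.89
Sensible, products 25→169 °C: 7297.8 kJ/h
Q = ΔH = 23959 kJ/h = 6.6553 kW
Heat supplied = 6.6553 kJ/s

Q_in = 6.66 kJ/s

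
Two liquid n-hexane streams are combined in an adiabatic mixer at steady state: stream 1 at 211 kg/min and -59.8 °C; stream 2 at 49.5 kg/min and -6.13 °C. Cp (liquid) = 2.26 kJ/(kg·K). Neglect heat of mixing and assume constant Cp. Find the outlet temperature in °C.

T_out = -49.6 °C

Energy balance with Q = 0: Σ ṁᵢCp,ᵢ(T_out − Tᵢ) = 0
Σ ṁᵢCp,ᵢTᵢ = 211×2.26×-59.8 + 49.5×2.26×-6.13 = -29202
Σ ṁᵢCp,ᵢ = 211×2.26 + 49.5×2.26 = 588.73
T_out = -29202 / 588.73 = -49.602 °C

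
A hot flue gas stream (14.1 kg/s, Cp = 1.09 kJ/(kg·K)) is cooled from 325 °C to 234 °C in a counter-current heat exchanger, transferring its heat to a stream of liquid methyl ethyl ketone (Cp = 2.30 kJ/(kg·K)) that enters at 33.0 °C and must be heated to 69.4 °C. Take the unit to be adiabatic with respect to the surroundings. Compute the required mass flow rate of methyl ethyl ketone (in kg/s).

Heat released by hot stream: Q = 14.1 × 1.09 × (325 − 234) = 1398.6 kJ/s
Energy balance on cold side (adiabatic exchanger): Q = ṁ_c·Cp_c·(T_c,out − T_c,in)
ṁ_c = 1398.6 / [2.30 × (69.4 − 33.0)] = 16.705 kg/s

ṁ_c = 16.7 kg/s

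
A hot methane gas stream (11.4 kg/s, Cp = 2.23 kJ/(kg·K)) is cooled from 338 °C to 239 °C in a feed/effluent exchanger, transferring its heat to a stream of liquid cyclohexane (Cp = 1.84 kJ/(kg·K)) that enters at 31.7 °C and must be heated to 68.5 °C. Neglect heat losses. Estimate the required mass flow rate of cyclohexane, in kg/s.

Heat released by hot stream: Q = 11.4 × 2.23 × (338 − 239) = 2516.8 kJ/s
Energy balance on cold side (adiabatic exchanger): Q = ṁ_c·Cp_c·(T_c,out − T_c,in)
ṁ_c = 2516.8 / [1.84 × (68.5 − 31.7)] = 37.169 kg/s

ṁ_c = 37.2 kg/s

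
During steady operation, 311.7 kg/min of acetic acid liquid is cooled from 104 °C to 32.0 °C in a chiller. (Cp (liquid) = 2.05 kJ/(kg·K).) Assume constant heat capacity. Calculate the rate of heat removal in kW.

Q_c = 767 kW

Q = ṁ·Cp·ΔT = 311.7 × 2.05 × (32.0 − 104) = -46007 kJ/min
Converting: 46007 / 60 s = 766.78 kW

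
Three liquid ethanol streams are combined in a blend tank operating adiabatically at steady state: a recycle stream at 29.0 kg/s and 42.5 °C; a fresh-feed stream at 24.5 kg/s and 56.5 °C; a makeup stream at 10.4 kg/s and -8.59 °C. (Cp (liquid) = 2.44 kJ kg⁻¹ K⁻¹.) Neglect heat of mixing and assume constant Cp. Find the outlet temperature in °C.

Adiabatic, steady state ⇒ Σ ṁᵢCp,ᵢ(T_out − Tᵢ) = 0
Σ ṁᵢCp,ᵢTᵢ = 29.0×2.44×42.5 + 24.5×2.44×56.5 + 10.4×2.44×-8.59 = 6166.9
Σ ṁᵢCp,ᵢ = 29.0×2.44 + 24.5×2.44 + 10.4×2.44 = 155.92
T_out = 6166.9 / 155.92 = 39.553 °C

T_out = 39.6 °C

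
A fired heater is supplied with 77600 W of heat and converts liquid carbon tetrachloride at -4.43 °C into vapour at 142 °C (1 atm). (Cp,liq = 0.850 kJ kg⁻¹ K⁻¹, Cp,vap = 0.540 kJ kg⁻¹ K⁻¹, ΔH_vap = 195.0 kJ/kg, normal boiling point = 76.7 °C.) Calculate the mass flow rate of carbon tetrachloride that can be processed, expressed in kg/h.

Δh = 0.850×(76.7−-4.43) + 195.0 + 0.540×(142−76.7) = 299.22 kJ/kg
Q = 77600 W = 77.6 kJ/s = 279360 kJ/h
ṁ = Q/Δh = 279360 / 299.22 = 933.62 kg/h

ṁ = 934 kg/h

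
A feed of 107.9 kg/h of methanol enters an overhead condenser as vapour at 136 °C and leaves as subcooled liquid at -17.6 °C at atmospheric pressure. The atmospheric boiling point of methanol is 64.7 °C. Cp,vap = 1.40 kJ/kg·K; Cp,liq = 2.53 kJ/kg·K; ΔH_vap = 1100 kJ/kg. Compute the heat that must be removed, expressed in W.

vapour 136→64.7 °C: -99.82 kJ/kg
condensation at 64.7 °C: -1100 kJ/kg
liquid 64.7→-17.6 °C: -208.22 kJ/kg
Δh = -99.82 + -1100 + -208.22 = -1408 kJ/kg
Q = ṁ·Δh = 107.9 kg/h × -1408 kJ/kg = -151930 kJ/h
|Q| = 42.202 kW = 42202 W

Q_c = 42200 W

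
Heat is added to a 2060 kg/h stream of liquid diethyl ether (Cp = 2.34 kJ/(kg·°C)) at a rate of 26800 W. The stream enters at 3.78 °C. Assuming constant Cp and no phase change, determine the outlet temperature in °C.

Q = 26800 W = 96480 kJ/h
ΔT = Q/(ṁ·Cp) = 96480/(2060×2.34) = 20.015 K
T_out = 3.78 + 20.015 = 23.795 °C

T_out = 23.8 °C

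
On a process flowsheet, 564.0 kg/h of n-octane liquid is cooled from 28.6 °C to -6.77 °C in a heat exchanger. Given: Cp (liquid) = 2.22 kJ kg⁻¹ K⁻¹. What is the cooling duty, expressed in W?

Q_c = 12300 W

Q = ṁ·Cp·ΔT = 564.0 × 2.22 × (-6.77 − 28.6) = -44286 kJ/h
Converting: 44286 / 3600 s = 12.302 kW
Cooling duty = 12302 W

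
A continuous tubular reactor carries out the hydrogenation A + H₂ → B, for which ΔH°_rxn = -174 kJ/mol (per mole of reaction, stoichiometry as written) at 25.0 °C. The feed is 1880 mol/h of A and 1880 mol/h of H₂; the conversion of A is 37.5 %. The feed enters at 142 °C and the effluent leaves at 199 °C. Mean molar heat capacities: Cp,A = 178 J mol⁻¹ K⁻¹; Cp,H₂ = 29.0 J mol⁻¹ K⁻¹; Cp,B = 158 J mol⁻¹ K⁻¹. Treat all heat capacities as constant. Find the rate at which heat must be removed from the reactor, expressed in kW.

Q_out = 29.6 kW

Extent of reaction ξ = 0.375 × 1880 = 705 mol/h
Reaction term: ξ·ΔH°_rxn = 705 × -174 = -122670 kJ/h
Sensible, feed 142→25 °C: -45532 kJ/h
Outlet flows (mol/h): A 1175, H₂ 1175, B 705
Sensible, products 25→199 °C: 61703 kJ/h
Q = ΔH = -106500 kJ/h = -29.583 kW
Heat removed = 29.583 kW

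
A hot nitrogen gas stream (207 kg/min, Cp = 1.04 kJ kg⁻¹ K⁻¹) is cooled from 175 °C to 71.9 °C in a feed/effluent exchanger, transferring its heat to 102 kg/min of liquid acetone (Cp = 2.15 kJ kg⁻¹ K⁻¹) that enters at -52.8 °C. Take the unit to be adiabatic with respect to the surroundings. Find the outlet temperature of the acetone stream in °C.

T_c,out = 48.4 °C

Heat released by hot stream: Q = 207 × 1.04 × (175 − 71.9) = 22195 kJ/min
Energy balance on cold side (adiabatic exchanger): Q = ṁ_c·Cp_c·(T_c,out − T_c,in)
T_c,out = -52.8 + 22195/(102 × 2.15) = 48.41 °C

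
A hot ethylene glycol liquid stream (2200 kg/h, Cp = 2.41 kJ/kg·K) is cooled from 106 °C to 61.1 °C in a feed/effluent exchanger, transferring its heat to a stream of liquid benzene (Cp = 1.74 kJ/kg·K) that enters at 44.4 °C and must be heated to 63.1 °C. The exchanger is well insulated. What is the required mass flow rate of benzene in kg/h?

Heat released by hot stream: Q = 2200 × 2.41 × (106 − 61.1) = 238060 kJ/h
Energy balance on cold side (adiabatic exchanger): Q = ṁ_c·Cp_c·(T_c,out − T_c,in)
ṁ_c = 238060 / [1.74 × (63.1 − 44.4)] = 7316.4 kg/h

ṁ_c = 7320 kg/h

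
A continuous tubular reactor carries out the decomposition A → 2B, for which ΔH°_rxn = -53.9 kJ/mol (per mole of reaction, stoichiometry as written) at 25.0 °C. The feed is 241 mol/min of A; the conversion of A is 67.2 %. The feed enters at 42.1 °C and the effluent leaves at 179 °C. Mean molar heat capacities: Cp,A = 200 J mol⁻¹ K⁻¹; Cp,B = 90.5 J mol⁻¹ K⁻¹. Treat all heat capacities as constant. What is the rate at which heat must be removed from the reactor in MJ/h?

Q_out = 156 MJ/h

Extent of reaction ξ = 0.672 × 241 = 161.95 mol/min
Reaction term: ξ·ΔH°_rxn = 161.95 × -53.9 = -8729.2 kJ/min
Sensible, feed 42.1→25 °C: -824.22 kJ/min
Outlet flows (mol/min): A 79.048, B 323.9
Sensible, products 25→179 °C: 6948.9 kJ/min
Q = ΔH = -2604.5 kJ/min = -43.408 kW
Heat removed = 156.27 MJ/h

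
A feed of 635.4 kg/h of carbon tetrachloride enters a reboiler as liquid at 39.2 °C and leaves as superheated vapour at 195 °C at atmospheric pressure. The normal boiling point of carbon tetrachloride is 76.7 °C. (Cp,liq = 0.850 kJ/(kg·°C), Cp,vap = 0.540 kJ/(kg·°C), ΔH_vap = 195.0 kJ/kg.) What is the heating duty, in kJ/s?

liquid 39.2→76.7 °C: 31.875 kJ/kg
vaporisation at 76.7 °C: 195 kJ/kg
vapour 76.7→195 °C: 63.882 kJ/kg
Δh = 31.875 + 195 + 63.882 = 290.76 kJ/kg
Q = ṁ·Δh = 635.4 kg/h × 290.76 kJ/kg = 184750 kJ/h
|Q| = 51.319 kW

Q = 51.3 kJ/s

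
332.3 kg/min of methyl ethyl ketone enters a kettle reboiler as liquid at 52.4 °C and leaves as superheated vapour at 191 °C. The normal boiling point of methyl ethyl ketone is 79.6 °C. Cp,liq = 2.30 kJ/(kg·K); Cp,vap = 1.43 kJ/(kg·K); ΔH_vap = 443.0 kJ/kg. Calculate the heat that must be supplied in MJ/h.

Q = 13300 MJ/h

liquid 52.4→79.6 °C: 62.56 kJ/kg
vaporisation at 79.6 °C: 443 kJ/kg
vapour 79.6→191 °C: 159.3 kJ/kg
Δh = 62.56 + 443 + 159.3 = 664.86 kJ/kg
Q = ṁ·Δh = 332.3 kg/min × 664.86 kJ/kg = 220930 kJ/min
|Q| = 3682.2 kW = 13256 MJ/h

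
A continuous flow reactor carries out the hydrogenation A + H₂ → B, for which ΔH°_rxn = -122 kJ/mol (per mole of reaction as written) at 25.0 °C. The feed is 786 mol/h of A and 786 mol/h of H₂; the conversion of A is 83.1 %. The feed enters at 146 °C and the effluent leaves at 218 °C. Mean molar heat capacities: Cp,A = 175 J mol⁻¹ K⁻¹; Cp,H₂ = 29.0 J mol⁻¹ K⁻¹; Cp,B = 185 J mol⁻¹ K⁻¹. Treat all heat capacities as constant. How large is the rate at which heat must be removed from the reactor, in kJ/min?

Q_out = 1180 kJ/min

Extent of reaction ξ = 0.831 × 786 = 653.17 mol/h
Reaction term: ξ·ΔH°_rxn = 653.17 × -122 = -79686 kJ/h
Sensible, feed 146→25 °C: -19402 kJ/h
Outlet flows (mol/h): A 132.83, H₂ 132.83, B 653.17
Sensible, products 25→218 °C: 28551 kJ/h
Q = ΔH = -70537 kJ/h = -19.594 kW
Heat removed = 1175.6 kJ/min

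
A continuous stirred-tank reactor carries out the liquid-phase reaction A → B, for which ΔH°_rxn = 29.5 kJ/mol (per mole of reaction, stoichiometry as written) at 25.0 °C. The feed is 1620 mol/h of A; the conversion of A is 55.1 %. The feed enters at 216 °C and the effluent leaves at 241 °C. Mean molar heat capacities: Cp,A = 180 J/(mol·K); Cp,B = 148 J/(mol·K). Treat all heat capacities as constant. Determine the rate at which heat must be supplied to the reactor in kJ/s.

Q_in = 7.63 kJ/s

Extent of reaction ξ = 0.551 × 1620 = 892.62 mol/h
Reaction term: ξ·ΔH°_rxn = 892.62 × 29.5 = 26332 kJ/h
Sensible, feed 216→25 °C: -55696 kJ/h
Outlet flows (mol/h): A 727.38, B 892.62
Sensible, products 25→241 °C: 56816 kJ/h
Q = ΔH = 27453 kJ/h = 7.6257 kW
Heat supplied = 7.6257 kJ/s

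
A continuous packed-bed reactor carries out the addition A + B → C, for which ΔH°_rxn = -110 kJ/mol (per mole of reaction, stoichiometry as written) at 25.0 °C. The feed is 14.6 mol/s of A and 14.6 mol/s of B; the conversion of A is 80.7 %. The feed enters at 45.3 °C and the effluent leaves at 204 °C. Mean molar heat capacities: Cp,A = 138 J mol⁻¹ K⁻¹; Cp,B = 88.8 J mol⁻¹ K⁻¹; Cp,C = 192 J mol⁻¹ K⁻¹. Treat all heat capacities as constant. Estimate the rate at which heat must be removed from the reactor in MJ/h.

Extent of reaction ξ = 0.807 × 14.6 = 11.782 mol/s
Reaction term: ξ·ΔH°_rxn = 11.782 × -110 = -1296 kJ/s
Sensible, feed 45.3→25 °C: -67.219 kJ/s
Outlet flows (mol/s): A 2.8178, B 2.8178, C 11.782
Sensible, products 25→204 °C: 519.33 kJ/s
Q = ΔH = -843.94 kJ/s = -843.94 kW
Heat removed = 3038.2 MJ/h

Q_out = 3040 MJ/h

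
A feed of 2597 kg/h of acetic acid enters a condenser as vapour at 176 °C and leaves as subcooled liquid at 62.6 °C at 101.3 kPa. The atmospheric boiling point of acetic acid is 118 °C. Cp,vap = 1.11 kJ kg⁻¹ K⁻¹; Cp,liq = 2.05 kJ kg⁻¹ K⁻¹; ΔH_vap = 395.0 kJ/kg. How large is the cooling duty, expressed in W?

Q_c = 413000 W

vapour 176→118 °C: -64.38 kJ/kg
condensation at 118 °C: -395 kJ/kg
liquid 118→62.6 °C: -113.57 kJ/kg
Δh = -64.38 + -395 + -113.57 = -572.95 kJ/kg
Q = ṁ·Δh = 2597 kg/h × -572.95 kJ/kg = -1.488e+06 kJ/h
|Q| = 413.32 kW = 413320 W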